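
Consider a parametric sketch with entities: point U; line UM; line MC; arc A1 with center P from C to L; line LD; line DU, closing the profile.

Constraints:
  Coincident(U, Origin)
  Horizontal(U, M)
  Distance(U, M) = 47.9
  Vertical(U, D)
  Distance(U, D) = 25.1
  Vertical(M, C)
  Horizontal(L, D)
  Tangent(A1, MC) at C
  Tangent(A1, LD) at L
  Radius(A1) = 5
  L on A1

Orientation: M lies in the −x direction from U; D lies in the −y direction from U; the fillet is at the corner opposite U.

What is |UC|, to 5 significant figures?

51.946

U is at the origin; U and M share the same y with |UM| = 47.9 and M on the −x side, so M = (-47.900, 0.0000). UD is vertical with |UD| = 25.1 and D on the −y side, so D = (0.0000, -25.100). The virtual corner opposite U is at (-47.900, -25.100). Tangency of A1 to MC means the radius PC is perpendicular to MC and tangency of A1 to LD means the radius PL is perpendicular to LD, with radius 5.0, so the center P sits 5.0 in from both sides at P = (-42.900, -20.100). That places the tangent points at C = (-47.900, -20.100) on MC and L = (-42.900, -25.100) on LD. Then |UC| = |C − U| = 51.946.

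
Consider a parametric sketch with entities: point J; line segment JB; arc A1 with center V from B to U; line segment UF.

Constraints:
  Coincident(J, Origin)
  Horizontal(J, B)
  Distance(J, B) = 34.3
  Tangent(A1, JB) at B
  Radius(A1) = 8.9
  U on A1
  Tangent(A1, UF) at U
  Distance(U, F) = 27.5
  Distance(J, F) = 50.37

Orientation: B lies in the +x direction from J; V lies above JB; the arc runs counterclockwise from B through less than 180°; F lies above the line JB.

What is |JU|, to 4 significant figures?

44.30

Checks: |VU| = 8.900 ✓; ∠(VU, UF) = 90.00° ✓; |UF| = 27.50 ✓; |JF| = 50.37 ✓.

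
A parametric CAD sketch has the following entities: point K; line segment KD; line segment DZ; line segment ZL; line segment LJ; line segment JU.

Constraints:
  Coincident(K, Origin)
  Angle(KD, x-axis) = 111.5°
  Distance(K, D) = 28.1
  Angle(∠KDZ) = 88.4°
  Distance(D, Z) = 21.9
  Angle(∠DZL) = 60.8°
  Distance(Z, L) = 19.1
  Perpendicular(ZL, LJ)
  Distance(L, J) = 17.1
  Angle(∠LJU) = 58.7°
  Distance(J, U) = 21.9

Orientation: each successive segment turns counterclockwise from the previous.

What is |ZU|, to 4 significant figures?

5.736

K is at the origin; KD runs at 111.5° with length 28.1, so D = (-10.30, 26.14). ∠KDZ = 88.4° gives DZ at -156.9° from the x-axis; with |DZ| = 21.9, Z = (-30.44, 17.55). ∠DZL = 60.8° gives ZL at -37.70° from the x-axis; with |ZL| = 19.1, L = (-15.33, 5.872). ZL ⟂ LJ, so LJ runs at 52.30°; with |LJ| = 17.1, J = (-4.873, 19.40). ∠LJU = 58.7° gives JU at 173.6° from the x-axis; with |JU| = 21.9, U = (-26.64, 21.84). Then |ZU| = |U − Z| = 5.736.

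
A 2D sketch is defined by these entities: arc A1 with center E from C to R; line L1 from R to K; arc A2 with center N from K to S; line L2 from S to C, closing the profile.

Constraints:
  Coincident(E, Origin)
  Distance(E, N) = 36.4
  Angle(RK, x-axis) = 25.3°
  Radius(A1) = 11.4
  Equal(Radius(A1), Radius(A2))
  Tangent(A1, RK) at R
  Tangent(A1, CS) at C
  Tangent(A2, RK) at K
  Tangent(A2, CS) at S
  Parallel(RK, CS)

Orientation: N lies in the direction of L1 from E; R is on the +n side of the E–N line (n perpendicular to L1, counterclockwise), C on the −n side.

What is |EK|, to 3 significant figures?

38.1

The slot axis is L1's direction at 25.3°, so u = (cos 25.3°, sin 25.3°) = (0.904, 0.427) and n = (−sin 25.3°, cos 25.3°) = (-0.427, 0.904). E is at the origin and N lies 36.4 along u from E, so N = 36.4·u = (32.9, 15.6). Tangency of A1 to both parallel lines with radius 11.4 puts R and C at E ± 11.4·n: R = (-4.87, 10.3), C = (4.87, -10.3). Equal radii place K and S the same way about N: K = N + 11.4·n = (28.0, 25.9), S = N − 11.4·n = (37.8, 5.25). Then |EK| = |K − E| = 38.1.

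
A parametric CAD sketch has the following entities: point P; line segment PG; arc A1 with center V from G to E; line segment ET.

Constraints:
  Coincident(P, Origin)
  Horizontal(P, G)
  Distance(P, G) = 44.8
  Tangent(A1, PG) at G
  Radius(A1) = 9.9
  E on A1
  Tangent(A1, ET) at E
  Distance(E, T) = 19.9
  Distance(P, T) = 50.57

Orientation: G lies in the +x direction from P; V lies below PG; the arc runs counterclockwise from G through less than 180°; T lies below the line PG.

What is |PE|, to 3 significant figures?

37.2

P is at the origin; P and G share the same y with |PG| = 44.8 and G on the +x side, so G = (44.8, 0.00). A1 meets PG tangentially, so VG is at right angles to PG, so V = G + (0, -9.9) = (44.8, -9.90). Since VE ⟂ ET (tangency), |VT| = √(9.9² + 19.9²) = 22.2 regardless of where E sits on A1. So T lies on both circle(P, 50.57) and circle(V, 22.2); the below-PG intersection is T = (39.6, -31.5). E is the foot of the tangent from T: E = (35.1, -12.1).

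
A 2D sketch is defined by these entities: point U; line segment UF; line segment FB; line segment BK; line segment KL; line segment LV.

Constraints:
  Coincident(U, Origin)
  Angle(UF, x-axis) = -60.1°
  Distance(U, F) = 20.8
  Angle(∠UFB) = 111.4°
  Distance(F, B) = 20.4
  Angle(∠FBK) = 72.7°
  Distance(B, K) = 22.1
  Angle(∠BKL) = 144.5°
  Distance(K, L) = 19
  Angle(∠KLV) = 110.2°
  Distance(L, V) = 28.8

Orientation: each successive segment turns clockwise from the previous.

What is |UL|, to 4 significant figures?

14.64

U is at the origin; UF runs at -60.1° with length 20.8, so F = (10.37, -18.03). ∠UFB = 111.4° gives FB at -128.7° from the x-axis; with |FB| = 20.4, B = (-2.386, -33.95). ∠FBK = 72.7° gives BK at 124.0° from the x-axis; with |BK| = 22.1, K = (-14.74, -15.63). ∠BKL = 144.5° gives KL at 88.50° from the x-axis; with |KL| = 19.0, L = (-14.25, 3.363). Then |UL| = |L − U| = 14.64.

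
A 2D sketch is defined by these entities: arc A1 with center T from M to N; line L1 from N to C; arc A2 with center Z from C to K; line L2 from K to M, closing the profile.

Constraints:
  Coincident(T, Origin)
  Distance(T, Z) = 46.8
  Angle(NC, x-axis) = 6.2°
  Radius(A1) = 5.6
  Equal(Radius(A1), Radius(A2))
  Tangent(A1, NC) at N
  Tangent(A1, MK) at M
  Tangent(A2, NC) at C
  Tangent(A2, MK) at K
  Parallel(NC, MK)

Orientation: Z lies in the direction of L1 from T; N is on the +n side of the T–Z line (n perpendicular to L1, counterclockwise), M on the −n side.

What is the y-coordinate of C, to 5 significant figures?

10.622

Tangency of A1 to both parallel lines with radius 5.6 puts N and M at T ± 5.6·n: N = (-0.60480, 5.5672), M = (0.60480, -5.5672). Equal radii place C and K the same way about Z: C = Z + 5.6·n = (45.921, 10.622), K = Z − 5.6·n = (47.131, -0.51288). So C.y = 10.622.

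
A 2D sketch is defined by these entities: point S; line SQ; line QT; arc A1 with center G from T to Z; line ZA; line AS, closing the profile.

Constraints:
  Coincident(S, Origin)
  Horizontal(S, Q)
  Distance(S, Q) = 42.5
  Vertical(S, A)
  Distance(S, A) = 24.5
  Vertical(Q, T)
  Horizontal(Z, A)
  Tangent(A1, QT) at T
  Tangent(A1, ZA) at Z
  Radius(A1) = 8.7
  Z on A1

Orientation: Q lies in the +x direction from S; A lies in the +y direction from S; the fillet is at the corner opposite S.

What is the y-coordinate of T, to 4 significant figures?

15.80

S is at the origin; SQ is horizontal with |SQ| = 42.5 and Q on the +x side, so Q = (42.50, 0.000). S and A share the same x with |SA| = 24.5 and A on the +y side, so A = (0.000, 24.50). The virtual corner opposite S is at (42.50, 24.50). A1 meets QT tangentially, so GT is at right angles to QT and A1 meets ZA tangentially, so GZ is at right angles to ZA, with radius 8.7, so the center G sits 8.7 in from both sides at G = (33.80, 15.80). That places the tangent points at T = (42.50, 15.80) on QT and Z = (33.80, 24.50) on ZA. So T.y = 15.80.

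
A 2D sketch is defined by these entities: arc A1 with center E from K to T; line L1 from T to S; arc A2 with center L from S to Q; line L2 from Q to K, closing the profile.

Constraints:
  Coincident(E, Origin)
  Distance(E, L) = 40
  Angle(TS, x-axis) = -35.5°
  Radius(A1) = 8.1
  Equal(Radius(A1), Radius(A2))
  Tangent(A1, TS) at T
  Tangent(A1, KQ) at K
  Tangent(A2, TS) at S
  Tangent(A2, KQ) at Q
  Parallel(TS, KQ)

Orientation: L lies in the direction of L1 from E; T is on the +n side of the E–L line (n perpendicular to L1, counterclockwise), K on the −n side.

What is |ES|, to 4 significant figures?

40.81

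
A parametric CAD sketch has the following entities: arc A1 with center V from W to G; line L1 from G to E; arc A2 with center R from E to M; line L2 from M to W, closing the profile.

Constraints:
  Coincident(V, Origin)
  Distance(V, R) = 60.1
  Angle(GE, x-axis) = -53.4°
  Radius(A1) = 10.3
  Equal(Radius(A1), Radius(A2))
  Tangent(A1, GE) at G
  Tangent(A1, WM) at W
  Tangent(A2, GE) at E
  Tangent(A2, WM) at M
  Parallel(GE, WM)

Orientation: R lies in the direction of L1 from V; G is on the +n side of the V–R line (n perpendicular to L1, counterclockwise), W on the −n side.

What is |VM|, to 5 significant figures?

60.976

Tangency of A1 to both parallel lines with radius 10.3 puts G and W at V ± 10.3·n: G = (8.2690, 6.1411), W = (-8.2690, -6.1411). Equal radii place E and M the same way about R: E = R + 10.3·n = (44.102, -42.108), M = R − 10.3·n = (27.564, -54.390). Then |VM| = |M − V| = 60.976.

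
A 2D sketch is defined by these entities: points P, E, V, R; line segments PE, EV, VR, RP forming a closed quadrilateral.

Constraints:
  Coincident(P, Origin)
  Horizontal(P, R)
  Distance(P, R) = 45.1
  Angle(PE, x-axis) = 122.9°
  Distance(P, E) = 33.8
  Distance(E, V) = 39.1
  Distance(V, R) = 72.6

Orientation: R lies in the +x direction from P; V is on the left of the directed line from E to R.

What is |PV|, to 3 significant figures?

60.3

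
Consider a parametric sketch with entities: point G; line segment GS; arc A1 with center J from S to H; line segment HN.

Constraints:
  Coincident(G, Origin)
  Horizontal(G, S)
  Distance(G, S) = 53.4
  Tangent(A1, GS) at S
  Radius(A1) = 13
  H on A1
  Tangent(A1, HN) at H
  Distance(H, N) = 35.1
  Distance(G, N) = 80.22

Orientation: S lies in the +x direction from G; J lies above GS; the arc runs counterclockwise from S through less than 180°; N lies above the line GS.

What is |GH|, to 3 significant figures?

67.8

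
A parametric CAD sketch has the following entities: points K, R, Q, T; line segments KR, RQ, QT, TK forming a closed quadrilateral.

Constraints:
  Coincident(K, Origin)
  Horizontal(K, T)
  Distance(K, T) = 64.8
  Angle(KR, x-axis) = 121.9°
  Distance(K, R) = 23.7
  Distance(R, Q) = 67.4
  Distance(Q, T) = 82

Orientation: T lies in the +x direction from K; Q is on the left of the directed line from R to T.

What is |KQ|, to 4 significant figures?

78.90

K is at the origin; K and T share the same y with |KT| = 64.8 and T in +x, so T = (64.8, 0). KR runs at 121.9° with |KR| = 23.7, so R = (-12.52, 20.12). Q is determined by |RQ| = 67.4 and |QT| = 82.0 together: it lies at the intersection of circle(R, 67.4) and circle(T, 82.0). With |RT| = 79.90, the foot of the radical line on RT is 26.30 from R and the perpendicular offset is √(67.4² − 26.30²) = 62.06. Taking the left-of-RT solution: Q = (28.56, 73.56).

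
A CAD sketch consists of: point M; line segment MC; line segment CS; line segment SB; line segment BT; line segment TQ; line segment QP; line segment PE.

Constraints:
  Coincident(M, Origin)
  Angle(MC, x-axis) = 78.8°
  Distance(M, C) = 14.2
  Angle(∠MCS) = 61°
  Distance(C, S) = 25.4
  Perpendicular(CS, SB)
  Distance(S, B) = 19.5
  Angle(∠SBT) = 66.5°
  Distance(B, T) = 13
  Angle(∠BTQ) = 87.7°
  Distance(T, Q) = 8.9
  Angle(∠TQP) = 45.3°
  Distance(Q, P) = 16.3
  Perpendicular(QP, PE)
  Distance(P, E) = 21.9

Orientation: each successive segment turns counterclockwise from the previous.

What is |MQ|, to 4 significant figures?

12.12

M is at the origin; MC runs at 78.8° with length 14.2, so C = (2.758, 13.93). ∠MCS = 61.0° gives CS at -162.2° from the x-axis; with |CS| = 25.4, S = (-21.43, 6.165). CS is perpendicular to SB, so SB runs at -72.20°; with |SB| = 19.5, B = (-15.46, -12.40). ∠SBT = 66.5° gives BT at 41.30° from the x-axis; with |BT| = 13.0, T = (-5.698, -3.822). ∠BTQ = 87.7° gives TQ at 133.6° from the x-axis; with |TQ| = 8.9, Q = (-11.84, 2.624). Then |MQ| = |Q − M| = 12.12.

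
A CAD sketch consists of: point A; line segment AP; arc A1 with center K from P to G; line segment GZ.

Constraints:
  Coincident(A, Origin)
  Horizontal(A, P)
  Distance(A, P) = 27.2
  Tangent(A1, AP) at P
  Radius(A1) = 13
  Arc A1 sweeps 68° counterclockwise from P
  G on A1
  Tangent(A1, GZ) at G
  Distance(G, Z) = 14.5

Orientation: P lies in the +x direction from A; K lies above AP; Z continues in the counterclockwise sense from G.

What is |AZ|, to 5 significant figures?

49.621

A is at the origin; AP is horizontal with |AP| = 27.2 and P on the +x side, so P = (27.200, 0.0000). Since A1 is tangent to AP there, KP ⟂ AP, so K = P + (0, 13) = (27.200, 13.000). On A1, P sits at bearing -90° from K; a 68° counterclockwise sweep puts G at bearing -22°, so G = K + 13.0·(cos -22°, sin -22°) = (39.253, 8.1301). The tangent condition forces KG to be normal to GZ, so GZ runs along (−sin -22°, cos -22°); with |GZ| = 14.5, Z = (44.685, 21.574). Then |AZ| = |Z − A| = 49.621.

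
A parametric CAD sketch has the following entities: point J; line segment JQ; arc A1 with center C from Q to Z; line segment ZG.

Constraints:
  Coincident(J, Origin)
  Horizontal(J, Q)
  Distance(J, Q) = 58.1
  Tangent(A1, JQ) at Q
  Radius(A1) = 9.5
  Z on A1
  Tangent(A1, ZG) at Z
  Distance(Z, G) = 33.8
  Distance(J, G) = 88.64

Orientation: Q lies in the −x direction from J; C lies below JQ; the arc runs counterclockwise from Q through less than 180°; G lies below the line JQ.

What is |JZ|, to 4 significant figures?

66.95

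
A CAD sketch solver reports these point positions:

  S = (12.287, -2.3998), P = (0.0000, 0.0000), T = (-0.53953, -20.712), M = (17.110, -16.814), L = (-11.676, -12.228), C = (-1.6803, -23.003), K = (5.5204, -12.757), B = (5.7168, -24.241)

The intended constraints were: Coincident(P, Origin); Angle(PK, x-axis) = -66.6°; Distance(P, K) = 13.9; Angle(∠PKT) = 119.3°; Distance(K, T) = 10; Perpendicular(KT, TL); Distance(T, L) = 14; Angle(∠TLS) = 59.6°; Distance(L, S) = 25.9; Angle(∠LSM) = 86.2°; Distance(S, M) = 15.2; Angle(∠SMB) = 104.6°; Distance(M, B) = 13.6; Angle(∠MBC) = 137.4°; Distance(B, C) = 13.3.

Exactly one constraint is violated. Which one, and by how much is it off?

Distance(B, C) = 13.3 — off by 5.80.

P = (0.00, 0.00) ✓; PK at -66.60° ✓; |PK| = 13.90 ✓; ∠PKT = 119.3° ✓; |KT| = 10.00 ✓; ∠(KT, TL) = 90.00° ✓; |TL| = 14.00 ✓; ∠TLS = 59.60° ✓; |LS| = 25.90 ✓; ∠LSM = 86.20° ✓; |SM| = 15.20 ✓; ∠SMB = 104.6° ✓; |MB| = 13.60 ✓; ∠MBC = 137.4° ✓; |BC| = 7.500 ✗.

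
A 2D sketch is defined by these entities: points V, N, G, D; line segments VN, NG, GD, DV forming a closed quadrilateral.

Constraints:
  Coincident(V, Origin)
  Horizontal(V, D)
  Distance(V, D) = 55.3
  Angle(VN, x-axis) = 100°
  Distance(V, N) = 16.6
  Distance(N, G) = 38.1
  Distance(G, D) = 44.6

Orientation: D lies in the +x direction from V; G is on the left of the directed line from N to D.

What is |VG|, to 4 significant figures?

46.86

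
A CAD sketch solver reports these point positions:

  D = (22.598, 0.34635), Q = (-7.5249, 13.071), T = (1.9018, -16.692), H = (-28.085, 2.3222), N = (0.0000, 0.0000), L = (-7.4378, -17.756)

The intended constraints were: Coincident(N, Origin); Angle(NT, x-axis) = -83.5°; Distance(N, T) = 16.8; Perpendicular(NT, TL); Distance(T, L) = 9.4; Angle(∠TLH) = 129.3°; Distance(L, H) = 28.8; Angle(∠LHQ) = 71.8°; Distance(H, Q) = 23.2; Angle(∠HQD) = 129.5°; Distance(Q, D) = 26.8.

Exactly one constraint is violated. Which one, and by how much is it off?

Distance(Q, D) = 26.8 — off by 5.90.

N = (0.00, 0.00) ✓; NT at -83.50° ✓; |NT| = 16.80 ✓; ∠(NT, TL) = 90.00° ✓; |TL| = 9.400 ✓; ∠TLH = 129.3° ✓; |LH| = 28.80 ✓; ∠LHQ = 71.80° ✓; |HQ| = 23.20 ✓; ∠HQD = 129.5° ✓; |QD| = 32.70 ✗.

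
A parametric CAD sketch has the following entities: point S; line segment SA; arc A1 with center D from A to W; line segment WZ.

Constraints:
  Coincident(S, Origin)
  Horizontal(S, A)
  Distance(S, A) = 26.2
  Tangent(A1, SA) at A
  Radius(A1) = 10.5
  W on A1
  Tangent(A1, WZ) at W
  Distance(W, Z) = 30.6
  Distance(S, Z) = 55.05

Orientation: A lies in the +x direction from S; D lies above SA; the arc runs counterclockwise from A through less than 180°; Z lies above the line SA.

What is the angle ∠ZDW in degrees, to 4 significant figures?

71.06°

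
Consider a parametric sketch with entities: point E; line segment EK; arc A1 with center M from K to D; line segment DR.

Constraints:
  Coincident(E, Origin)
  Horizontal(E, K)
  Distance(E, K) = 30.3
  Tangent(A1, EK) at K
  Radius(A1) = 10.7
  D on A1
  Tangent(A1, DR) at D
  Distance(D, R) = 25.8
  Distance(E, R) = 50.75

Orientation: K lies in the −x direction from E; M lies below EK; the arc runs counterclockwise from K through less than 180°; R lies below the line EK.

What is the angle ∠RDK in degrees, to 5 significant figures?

126.59°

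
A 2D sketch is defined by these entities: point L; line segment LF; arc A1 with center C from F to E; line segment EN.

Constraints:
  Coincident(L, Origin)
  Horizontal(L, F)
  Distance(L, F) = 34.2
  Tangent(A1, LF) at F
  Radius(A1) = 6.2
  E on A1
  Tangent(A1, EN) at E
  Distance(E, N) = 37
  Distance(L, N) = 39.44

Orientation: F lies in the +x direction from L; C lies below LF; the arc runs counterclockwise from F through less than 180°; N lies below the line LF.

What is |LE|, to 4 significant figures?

28.80

Checks: |CE| = 6.200 ✓; ∠(CE, EN) = 90.00° ✓; |EN| = 37.00 ✓; |LN| = 39.44 ✓.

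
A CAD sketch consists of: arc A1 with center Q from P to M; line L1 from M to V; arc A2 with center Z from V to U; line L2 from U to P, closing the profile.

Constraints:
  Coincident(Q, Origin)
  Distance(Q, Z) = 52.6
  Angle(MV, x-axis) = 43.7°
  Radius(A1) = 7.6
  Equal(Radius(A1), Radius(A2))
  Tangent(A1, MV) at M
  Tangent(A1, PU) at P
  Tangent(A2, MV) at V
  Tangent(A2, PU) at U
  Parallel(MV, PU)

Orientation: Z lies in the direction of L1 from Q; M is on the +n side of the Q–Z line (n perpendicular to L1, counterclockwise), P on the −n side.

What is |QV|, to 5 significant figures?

53.146

The slot axis is L1's direction at 43.7°, so u = (cos 43.7°, sin 43.7°) = (0.72297, 0.69088) and n = (−sin 43.7°, cos 43.7°) = (-0.69088, 0.72297). Q is at the origin and Z lies 52.6 along u from Q, so Z = 52.6·u = (38.028, 36.340). Tangency of A1 to both parallel lines with radius 7.6 puts M and P at Q ± 7.6·n: M = (-5.2507, 5.4946), P = (5.2507, -5.4946). Equal radii place V and U the same way about Z: V = Z + 7.6·n = (32.777, 41.835), U = Z − 7.6·n = (43.279, 30.846). Then |QV| = |V − Q| = 53.146.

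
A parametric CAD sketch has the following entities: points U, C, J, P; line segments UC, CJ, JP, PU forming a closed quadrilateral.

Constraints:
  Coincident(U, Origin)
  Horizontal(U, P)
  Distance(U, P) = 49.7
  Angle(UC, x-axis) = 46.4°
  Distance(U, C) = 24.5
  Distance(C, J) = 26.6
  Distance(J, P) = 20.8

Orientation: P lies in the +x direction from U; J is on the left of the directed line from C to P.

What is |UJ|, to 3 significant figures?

47.7

U is at the origin; UP is horizontal with |UP| = 49.7 and P in +x, so P = (49.7, 0). UC runs at 46.4° with |UC| = 24.5, so C = (16.9, 17.7). J is determined by |CJ| = 26.6 and |JP| = 20.8 together: it lies at the intersection of circle(C, 26.6) and circle(P, 20.8). With |CP| = 37.3, the foot of the radical line on CP is 22.3 from C and the perpendicular offset is √(26.6² − 22.3²) = 14.4. Taking the left-of-CP solution: J = (43.4, 19.8).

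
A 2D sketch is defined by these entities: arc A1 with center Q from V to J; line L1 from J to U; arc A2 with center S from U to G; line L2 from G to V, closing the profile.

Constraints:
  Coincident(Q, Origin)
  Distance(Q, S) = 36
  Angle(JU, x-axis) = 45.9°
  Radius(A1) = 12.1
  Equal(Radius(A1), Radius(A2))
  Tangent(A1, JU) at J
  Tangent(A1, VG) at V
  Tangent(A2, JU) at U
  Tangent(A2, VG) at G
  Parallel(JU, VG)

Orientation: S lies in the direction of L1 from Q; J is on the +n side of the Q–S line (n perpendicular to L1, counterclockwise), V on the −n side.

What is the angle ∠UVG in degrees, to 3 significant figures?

33.9°

The slot axis is L1's direction at 45.9°, so u = (cos 45.9°, sin 45.9°) = (0.696, 0.718) and n = (−sin 45.9°, cos 45.9°) = (-0.718, 0.696). Q is at the origin and S lies 36.0 along u from Q, so S = 36.0·u = (25.1, 25.9). Tangency of A1 to both parallel lines with radius 12.1 puts J and V at Q ± 12.1·n: J = (-8.69, 8.42), V = (8.69, -8.42). Equal radii place U and G the same way about S: U = S + 12.1·n = (16.4, 34.3), G = S − 12.1·n = (33.7, 17.4). Then cos ∠UVG = VU·VG / (|VU||VG|), giving 33.9°.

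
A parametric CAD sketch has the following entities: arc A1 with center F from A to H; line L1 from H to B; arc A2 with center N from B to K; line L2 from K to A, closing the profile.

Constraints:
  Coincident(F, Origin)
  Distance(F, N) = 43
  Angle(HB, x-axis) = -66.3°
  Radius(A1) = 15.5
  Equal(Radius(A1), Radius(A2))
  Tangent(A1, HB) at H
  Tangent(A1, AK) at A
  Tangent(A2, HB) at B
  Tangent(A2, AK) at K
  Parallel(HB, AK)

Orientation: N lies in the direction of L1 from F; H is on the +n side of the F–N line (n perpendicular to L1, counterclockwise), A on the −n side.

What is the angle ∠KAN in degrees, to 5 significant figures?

19.822°

The slot axis is L1's direction at -66.3°, so u = (cos -66.3°, sin -66.3°) = (0.40195, -0.91566) and n = (−sin -66.3°, cos -66.3°) = (0.91566, 0.40195). F is at the origin and N lies 43.0 along u from F, so N = 43.0·u = (17.284, -39.373). Tangency of A1 to both parallel lines with radius 15.5 puts H and A at F ± 15.5·n: H = (14.193, 6.2302), A = (-14.193, -6.2302). Equal radii place B and K the same way about N: B = N + 15.5·n = (31.477, -33.143), K = N − 15.5·n = (3.0910, -45.604). Then cos ∠KAN = AK·AN / (|AK||AN|), giving 19.822°.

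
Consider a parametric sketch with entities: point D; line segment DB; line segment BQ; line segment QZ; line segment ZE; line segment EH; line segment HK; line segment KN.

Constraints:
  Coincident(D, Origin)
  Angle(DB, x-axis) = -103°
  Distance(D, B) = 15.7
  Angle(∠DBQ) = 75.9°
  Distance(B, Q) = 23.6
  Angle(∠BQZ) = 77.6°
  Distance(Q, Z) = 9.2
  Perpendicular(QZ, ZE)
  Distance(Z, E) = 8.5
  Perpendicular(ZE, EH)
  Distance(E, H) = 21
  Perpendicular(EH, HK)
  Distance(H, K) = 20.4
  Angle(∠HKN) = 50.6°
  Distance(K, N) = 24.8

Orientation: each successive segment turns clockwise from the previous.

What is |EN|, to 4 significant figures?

5.007

EH is perpendicular to HK, so HK runs at 140.5°; with |HK| = 20.4, K = (-41.23, -6.083). ∠HKN = 50.6° gives KN at 11.10° from the x-axis; with |KN| = 24.8, N = (-16.89, -1.308). Then |EN| = |N − E| = 5.007.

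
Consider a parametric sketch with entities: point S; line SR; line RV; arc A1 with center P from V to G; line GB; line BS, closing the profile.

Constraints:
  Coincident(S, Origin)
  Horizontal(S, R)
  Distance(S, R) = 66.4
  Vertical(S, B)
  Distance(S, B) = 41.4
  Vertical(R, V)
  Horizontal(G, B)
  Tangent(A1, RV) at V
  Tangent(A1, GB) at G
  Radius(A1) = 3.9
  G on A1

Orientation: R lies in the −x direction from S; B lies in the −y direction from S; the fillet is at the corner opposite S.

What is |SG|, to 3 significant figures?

75.0

The virtual corner opposite S is at (-66.4, -41.4). The tangent condition forces PV to be normal to RV and tangency of A1 to GB means the radius PG is perpendicular to GB, with radius 3.9, so the center P sits 3.9 in from both sides at P = (-62.5, -37.5). That places the tangent points at V = (-66.4, -37.5) on RV and G = (-62.5, -41.4) on GB. Then |SG| = |G − S| = 75.0.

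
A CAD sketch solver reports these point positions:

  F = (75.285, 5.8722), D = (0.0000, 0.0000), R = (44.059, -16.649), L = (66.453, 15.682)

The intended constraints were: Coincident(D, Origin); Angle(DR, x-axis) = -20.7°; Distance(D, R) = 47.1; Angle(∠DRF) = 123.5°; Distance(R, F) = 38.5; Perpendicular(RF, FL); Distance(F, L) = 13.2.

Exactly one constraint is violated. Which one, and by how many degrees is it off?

Perpendicular(RF, FL) — off by 6.20°.

D = (0.00, 0.00) ✓; DR at -20.70° ✓; |DR| = 47.10 ✓; ∠DRF = 123.5° ✓; |RF| = 38.50 ✓; ∠(RF, FL) = 96.20° ✗; |FL| = 13.20 ✓.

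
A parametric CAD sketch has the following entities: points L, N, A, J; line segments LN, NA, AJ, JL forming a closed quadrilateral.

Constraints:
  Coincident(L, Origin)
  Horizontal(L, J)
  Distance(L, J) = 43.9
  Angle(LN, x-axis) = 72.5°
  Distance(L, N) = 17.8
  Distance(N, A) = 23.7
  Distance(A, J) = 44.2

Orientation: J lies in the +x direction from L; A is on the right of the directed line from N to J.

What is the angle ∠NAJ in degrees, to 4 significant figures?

69.28°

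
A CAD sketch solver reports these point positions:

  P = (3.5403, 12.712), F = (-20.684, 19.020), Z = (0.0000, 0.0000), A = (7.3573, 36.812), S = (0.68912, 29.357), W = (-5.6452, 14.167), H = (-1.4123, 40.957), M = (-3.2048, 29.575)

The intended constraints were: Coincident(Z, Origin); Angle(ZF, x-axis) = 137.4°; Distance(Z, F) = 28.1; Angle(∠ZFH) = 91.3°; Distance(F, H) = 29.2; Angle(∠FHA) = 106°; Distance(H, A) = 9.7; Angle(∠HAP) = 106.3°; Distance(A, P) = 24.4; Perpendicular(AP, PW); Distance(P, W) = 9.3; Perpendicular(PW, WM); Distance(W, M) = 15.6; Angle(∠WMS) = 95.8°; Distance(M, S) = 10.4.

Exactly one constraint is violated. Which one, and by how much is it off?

Distance(M, S) = 10.4 — off by 6.50.

Z = (0.00, 0.00) ✓; ZF at 137.4° ✓; |ZF| = 28.10 ✓; ∠ZFH = 91.30° ✓; |FH| = 29.20 ✓; ∠FHA = 106.0° ✓; |HA| = 9.700 ✓; ∠HAP = 106.3° ✓; |AP| = 24.40 ✓; ∠(AP, PW) = 90.00° ✓; |PW| = 9.300 ✓; ∠(PW, WM) = 90.00° ✓; |WM| = 15.60 ✓; ∠WMS = 95.80° ✓; |MS| = 3.900 ✗.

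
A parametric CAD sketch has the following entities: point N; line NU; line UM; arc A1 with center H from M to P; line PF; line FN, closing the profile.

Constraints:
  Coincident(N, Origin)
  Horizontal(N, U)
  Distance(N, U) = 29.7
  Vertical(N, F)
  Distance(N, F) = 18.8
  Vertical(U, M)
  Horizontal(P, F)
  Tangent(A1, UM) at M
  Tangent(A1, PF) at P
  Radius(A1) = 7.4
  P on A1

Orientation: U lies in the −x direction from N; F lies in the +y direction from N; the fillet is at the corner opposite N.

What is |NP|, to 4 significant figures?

29.17

N is at the origin; NU is horizontal with |NU| = 29.7 and U on the −x side, so U = (-29.70, 0.000). NF is vertical with |NF| = 18.8 and F on the +y side, so F = (0.000, 18.80). The virtual corner opposite N is at (-29.70, 18.80). A1 meets UM tangentially, so HM is at right angles to UM and A1 meets PF tangentially, so HP is at right angles to PF, with radius 7.4, so the center H sits 7.4 in from both sides at H = (-22.30, 11.40). That places the tangent points at M = (-29.70, 11.40) on UM and P = (-22.30, 18.80) on PF. Then |NP| = |P − N| = 29.17.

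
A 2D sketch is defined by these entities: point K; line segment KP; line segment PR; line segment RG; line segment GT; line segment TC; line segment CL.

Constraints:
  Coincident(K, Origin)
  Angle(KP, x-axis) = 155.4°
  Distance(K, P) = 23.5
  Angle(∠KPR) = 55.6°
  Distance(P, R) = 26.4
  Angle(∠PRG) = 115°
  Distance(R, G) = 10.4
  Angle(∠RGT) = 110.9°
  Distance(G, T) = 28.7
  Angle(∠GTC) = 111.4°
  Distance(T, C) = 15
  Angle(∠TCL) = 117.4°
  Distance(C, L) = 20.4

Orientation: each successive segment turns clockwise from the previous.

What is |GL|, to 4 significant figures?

35.91

∠GTC = 111.4° gives TC at -171.7° from the x-axis; with |TC| = 15.0, C = (-11.46, -12.55). ∠TCL = 117.4° gives CL at 125.7° from the x-axis; with |CL| = 20.4, L = (-23.37, 4.012). Then |GL| = |L − G| = 35.91.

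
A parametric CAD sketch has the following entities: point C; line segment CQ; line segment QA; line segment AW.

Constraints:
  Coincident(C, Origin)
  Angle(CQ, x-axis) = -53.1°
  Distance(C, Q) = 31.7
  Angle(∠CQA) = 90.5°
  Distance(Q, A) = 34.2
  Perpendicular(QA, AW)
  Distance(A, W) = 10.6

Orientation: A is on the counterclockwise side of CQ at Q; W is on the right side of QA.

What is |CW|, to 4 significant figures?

54.57

C is at the origin; CQ runs at -53.1° with length 31.7, so Q = 31.7·(cos -53.1°, sin -53.1°) = (19.03, -25.35). ∠CQA = 90.5°, so QA runs at -53.1° + (180° − 90.5°) = 36.40° from the x-axis; with |QA| = 34.2, A = Q + 34.2·(cos 36.40°, sin 36.40°) = (46.56, -5.055). The perpendicularity gives AW at right angles to QA; with |AW| = 10.6 on the right of QA, W = A + 10.6·(0.5934, -0.8049) = (52.85, -13.59). Then |CW| = |W − C| = 54.57.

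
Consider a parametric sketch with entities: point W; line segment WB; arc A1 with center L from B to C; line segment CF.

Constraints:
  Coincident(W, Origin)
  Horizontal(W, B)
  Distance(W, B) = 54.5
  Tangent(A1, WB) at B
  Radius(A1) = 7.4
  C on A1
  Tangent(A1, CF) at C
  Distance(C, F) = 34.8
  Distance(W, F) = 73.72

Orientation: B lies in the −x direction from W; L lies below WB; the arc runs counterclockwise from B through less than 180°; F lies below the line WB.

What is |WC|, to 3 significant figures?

62.4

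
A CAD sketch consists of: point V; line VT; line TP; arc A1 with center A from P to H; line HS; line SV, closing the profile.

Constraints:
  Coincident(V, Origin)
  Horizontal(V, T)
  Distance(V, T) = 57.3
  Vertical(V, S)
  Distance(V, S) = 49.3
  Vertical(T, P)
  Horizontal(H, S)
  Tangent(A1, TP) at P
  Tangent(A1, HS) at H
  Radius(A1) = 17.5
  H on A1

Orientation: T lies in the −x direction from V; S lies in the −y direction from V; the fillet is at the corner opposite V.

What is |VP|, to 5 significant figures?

65.533

V is at the origin; V and T share the same y with |VT| = 57.3 and T on the −x side, so T = (-57.300, 0.0000). V and S share the same x with |VS| = 49.3 and S on the −y side, so S = (0.0000, -49.300). The virtual corner opposite V is at (-57.300, -49.300). A1 meets TP tangentially, so AP is at right angles to TP and since A1 is tangent to HS there, AH ⟂ HS, with radius 17.5, so the center A sits 17.5 in from both sides at A = (-39.800, -31.800). That places the tangent points at P = (-57.300, -31.800) on TP and H = (-39.800, -49.300) on HS. Then |VP| = |P − V| = 65.533.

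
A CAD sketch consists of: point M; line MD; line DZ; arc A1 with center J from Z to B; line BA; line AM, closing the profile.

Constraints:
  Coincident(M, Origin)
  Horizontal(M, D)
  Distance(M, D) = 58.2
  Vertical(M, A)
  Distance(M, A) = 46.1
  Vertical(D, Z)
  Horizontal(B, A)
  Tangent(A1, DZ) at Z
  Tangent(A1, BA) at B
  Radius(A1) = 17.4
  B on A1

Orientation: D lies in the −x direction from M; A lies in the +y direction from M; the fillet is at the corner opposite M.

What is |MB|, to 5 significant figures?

61.562

M is at the origin; M and D share the same y with |MD| = 58.2 and D on the −x side, so D = (-58.200, 0.0000). M and A share the same x with |MA| = 46.1 and A on the +y side, so A = (0.0000, 46.100). The virtual corner opposite M is at (-58.200, 46.100). Tangency of A1 to DZ means the radius JZ is perpendicular to DZ and the tangent condition forces JB to be normal to BA, with radius 17.4, so the center J sits 17.4 in from both sides at J = (-40.800, 28.700). That places the tangent points at Z = (-58.200, 28.700) on DZ and B = (-40.800, 46.100) on BA. Then |MB| = |B − M| = 61.562.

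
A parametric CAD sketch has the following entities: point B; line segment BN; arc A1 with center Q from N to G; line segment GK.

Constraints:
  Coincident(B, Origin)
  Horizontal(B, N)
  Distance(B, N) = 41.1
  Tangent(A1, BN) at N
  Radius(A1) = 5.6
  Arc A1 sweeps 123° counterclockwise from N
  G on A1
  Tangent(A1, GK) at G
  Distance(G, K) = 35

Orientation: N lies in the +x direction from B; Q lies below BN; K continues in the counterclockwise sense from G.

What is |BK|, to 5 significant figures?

67.236

On A1, N sits at bearing 90° from Q; a 123° counterclockwise sweep puts G at bearing 213°, so G = Q + 5.6·(cos 213°, sin 213°) = (36.403, -8.6500). Since A1 is tangent to GK there, QG ⟂ GK, so GK runs along (−sin 213°, cos 213°); with |GK| = 35.0, K = (55.466, -38.003). Then |BK| = |K − B| = 67.236.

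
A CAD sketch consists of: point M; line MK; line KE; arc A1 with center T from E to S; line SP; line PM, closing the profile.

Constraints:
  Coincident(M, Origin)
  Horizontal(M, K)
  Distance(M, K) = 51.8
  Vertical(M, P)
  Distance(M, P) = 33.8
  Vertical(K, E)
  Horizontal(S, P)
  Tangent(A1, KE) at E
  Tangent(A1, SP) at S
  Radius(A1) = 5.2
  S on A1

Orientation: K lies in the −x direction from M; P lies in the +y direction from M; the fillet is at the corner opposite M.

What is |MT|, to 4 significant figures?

54.68

M is at the origin; MK is horizontal with |MK| = 51.8 and K on the −x side, so K = (-51.80, 0.000). M and P share the same x with |MP| = 33.8 and P on the +y side, so P = (0.000, 33.80). The virtual corner opposite M is at (-51.80, 33.80). Since A1 is tangent to KE there, TE ⟂ KE and the tangent condition forces TS to be normal to SP, with radius 5.2, so the center T sits 5.2 in from both sides at T = (-46.60, 28.60). Then |MT| = |T − M| = 54.68.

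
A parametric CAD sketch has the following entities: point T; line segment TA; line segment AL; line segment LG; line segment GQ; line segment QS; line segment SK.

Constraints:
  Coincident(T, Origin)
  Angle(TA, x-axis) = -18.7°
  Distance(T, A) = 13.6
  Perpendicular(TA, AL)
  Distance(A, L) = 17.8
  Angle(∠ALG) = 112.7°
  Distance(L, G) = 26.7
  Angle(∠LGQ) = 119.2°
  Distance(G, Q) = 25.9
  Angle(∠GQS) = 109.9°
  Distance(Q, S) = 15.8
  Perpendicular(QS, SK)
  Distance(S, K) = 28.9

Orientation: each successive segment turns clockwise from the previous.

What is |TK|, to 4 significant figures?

6.216

T is at the origin; TA runs at -18.7° with length 13.6, so A = (12.88, -4.360). TA ⟂ AL, so AL runs at -108.7°; with |AL| = 17.8, L = (7.175, -21.22). ∠ALG = 112.7° gives LG at -176.0° from the x-axis; with |LG| = 26.7, G = (-19.46, -23.08). ∠LGQ = 119.2° gives GQ at 123.2° from the x-axis; with |GQ| = 25.9, Q = (-33.64, -1.411). ∠GQS = 109.9° gives QS at 53.10° from the x-axis; with |QS| = 15.8, S = (-24.16, 11.22). The perpendicularity gives SK at right angles to QS, so SK runs at -36.90°; with |SK| = 28.9, K = (-1.044, -6.128). Then |TK| = |K − T| = 6.216.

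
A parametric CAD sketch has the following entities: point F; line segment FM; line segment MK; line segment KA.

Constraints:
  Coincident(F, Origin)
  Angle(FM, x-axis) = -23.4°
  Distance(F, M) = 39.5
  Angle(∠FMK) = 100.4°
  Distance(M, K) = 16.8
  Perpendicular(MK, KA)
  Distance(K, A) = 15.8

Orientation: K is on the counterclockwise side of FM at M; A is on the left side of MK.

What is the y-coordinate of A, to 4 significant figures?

7.063

F is at the origin; FM runs at -23.4° with length 39.5, so M = 39.5·(cos -23.4°, sin -23.4°) = (36.25, -15.69). ∠FMK = 100.4°, so MK runs at -23.4° + (180° − 100.4°) = 56.20° from the x-axis; with |MK| = 16.8, K = M + 16.8·(cos 56.20°, sin 56.20°) = (45.60, -1.727). MK ⟂ KA; with |KA| = 15.8 on the left of MK, A = K + 15.8·(-0.8310, 0.5563) = (32.47, 7.063). So A.y = 7.063.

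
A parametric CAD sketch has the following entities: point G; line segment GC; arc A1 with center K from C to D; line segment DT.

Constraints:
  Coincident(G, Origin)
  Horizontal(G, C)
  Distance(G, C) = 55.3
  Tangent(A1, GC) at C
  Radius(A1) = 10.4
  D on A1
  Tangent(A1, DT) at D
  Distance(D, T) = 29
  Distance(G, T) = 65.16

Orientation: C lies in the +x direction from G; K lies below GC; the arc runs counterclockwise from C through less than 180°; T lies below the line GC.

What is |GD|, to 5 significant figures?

46.780

G is at the origin; G and C share the same y with |GC| = 55.3 and C on the +x side, so C = (55.300, 0.0000). Since A1 is tangent to GC there, KC ⟂ GC, so K = C + (0, -10.4) = (55.300, -10.400). Since KD ⟂ DT (tangency), |KT| = √(10.4² + 29.0²) = 30.808 regardless of where D sits on A1. So T lies on both circle(G, 65.16) and circle(K, 30.808); the below-GC intersection is T = (50.749, -40.870). D is the foot of the tangent from T: D = (45.099, -12.426).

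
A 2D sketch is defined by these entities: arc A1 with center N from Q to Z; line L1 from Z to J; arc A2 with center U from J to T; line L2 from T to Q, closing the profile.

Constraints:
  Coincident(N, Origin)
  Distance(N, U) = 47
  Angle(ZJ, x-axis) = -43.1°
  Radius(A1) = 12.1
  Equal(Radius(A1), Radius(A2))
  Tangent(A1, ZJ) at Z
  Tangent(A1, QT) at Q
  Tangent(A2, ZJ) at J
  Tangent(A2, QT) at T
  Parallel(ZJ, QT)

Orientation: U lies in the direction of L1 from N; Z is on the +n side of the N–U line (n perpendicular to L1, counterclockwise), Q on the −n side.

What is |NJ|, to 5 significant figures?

48.533

The slot axis is L1's direction at -43.1°, so u = (cos -43.1°, sin -43.1°) = (0.73016, -0.68327) and n = (−sin -43.1°, cos -43.1°) = (0.68327, 0.73016). N is at the origin and U lies 47.0 along u from N, so U = 47.0·u = (34.318, -32.114). Tangency of A1 to both parallel lines with radius 12.1 puts Z and Q at N ± 12.1·n: Z = (8.2676, 8.8350), Q = (-8.2676, -8.8350). Equal radii place J and T the same way about U: J = U + 12.1·n = (42.585, -23.279), T = U − 12.1·n = (26.050, -40.949). Then |NJ| = |J − N| = 48.533.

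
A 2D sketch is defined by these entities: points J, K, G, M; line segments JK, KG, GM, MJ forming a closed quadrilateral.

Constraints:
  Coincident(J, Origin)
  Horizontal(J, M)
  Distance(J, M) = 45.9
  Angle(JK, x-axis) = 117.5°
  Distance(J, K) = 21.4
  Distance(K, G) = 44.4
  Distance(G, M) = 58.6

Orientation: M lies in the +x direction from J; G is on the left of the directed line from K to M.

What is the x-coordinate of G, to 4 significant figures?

19.47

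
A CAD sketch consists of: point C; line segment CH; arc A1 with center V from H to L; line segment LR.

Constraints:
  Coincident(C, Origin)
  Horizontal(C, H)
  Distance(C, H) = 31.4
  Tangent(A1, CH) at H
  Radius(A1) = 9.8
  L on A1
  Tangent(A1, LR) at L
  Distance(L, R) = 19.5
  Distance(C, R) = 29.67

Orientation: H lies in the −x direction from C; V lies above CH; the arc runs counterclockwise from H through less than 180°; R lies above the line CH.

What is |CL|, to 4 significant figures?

23.10

Checks: |VH| = 9.800 ✓; |VL| = 9.800 ✓; ∠(VL, LR) = 90.00° ✓; |LR| = 19.50 ✓; |CR| = 29.67 ✓.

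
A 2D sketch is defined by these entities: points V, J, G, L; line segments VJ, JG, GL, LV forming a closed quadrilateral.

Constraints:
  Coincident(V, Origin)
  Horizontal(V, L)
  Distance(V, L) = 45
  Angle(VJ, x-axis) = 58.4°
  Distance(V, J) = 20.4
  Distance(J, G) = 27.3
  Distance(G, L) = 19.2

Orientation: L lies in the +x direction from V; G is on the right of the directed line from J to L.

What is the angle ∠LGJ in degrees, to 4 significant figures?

110.4°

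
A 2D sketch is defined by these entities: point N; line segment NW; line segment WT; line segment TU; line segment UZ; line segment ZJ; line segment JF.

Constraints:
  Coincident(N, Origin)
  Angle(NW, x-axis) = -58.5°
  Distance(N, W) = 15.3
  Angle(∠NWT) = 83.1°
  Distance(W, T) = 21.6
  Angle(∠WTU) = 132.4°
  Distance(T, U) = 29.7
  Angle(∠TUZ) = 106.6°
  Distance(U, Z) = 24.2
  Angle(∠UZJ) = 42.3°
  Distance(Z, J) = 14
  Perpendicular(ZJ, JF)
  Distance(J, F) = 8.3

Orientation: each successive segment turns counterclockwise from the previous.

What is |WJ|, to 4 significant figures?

39.19

N is at the origin; NW runs at -58.5° with length 15.3, so W = (7.994, -13.05). ∠NWT = 83.1° gives WT at 38.40° from the x-axis; with |WT| = 21.6, T = (24.92, 0.3714). ∠WTU = 132.4° gives TU at 86.00° from the x-axis; with |TU| = 29.7, U = (26.99, 30.00). ∠TUZ = 106.6° gives UZ at 159.4° from the x-axis; with |UZ| = 24.2, Z = (4.341, 38.51). ∠UZJ = 42.3° gives ZJ at -62.90° from the x-axis; with |ZJ| = 14.0, J = (10.72, 26.05). Then |WJ| = |J − W| = 39.19.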